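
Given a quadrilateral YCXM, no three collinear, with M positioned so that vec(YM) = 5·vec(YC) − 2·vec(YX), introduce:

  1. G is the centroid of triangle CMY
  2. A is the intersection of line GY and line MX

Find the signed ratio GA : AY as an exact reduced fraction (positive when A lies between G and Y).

Set Y = (0, 0), C = (1, 0), X = (0, 1), M = (5, -2); any affine frame gives the same invariant.
1. G is the centroid of triangle CMY ⇒ G = (2, -2/3)
2. A is the intersection of line GY and line MX ⇒ A = (15/4, -5/4)
A = G + t·(Y−G) with t = -7/8, so GA:AY = t:(1−t) = -7/8:15/8

GA:AY = -7/15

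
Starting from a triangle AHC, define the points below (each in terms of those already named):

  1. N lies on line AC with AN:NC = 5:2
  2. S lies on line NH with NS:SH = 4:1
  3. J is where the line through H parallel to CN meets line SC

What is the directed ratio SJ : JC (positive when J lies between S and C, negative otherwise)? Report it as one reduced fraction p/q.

SJ:JC = -1/5

Work in coordinates with A = (0, 0), H = (1, 0), C = (0, 1).
1. N lies on line AC with AN:NC = 5:2 ⇒ N = (0, 5/7)
2. S lies on line NH with NS:SH = 4:1 ⇒ S = (4/5, 1/7)
3. J is where the line through H parallel to CN meets line SC ⇒ J = (1, -1/14)
J = S + t·(C−S) with t = -1/4, so SJ:JC = t:(1−t) = -1/4:5/4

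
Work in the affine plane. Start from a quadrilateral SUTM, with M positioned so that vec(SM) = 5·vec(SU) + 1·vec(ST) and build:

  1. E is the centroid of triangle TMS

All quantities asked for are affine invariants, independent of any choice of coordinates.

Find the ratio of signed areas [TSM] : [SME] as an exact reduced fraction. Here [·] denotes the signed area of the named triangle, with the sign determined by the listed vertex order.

[TSM]:[SME] = 3

Assign S = (0, 0), U = (1, 0), T = (0, 1), M = (5, 1) — the answer is frame-independent, so this choice is without loss of generality.
1. E is the centroid of triangle TMS ⇒ E = (5/3, 2/3)
2·[TSM] = 5, 2·[SME] = 5/3
[TSM]:[SME] = 5:5/3 = 3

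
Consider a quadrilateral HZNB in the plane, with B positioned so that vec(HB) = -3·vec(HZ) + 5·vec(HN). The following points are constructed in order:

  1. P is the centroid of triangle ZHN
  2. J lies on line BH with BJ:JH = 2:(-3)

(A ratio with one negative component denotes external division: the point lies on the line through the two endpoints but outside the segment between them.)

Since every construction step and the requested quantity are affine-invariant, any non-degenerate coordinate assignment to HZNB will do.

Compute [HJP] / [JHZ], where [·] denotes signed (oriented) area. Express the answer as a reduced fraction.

Choose coordinates H = (0, 0), Z = (1, 0), N = (0, 1), B = (-3, 5).
1. P is the centroid of triangle ZHN ⇒ P = (1/3, 1/3)
2. J lies on line BH with BJ:JH = 2:(-3) ⇒ J = (-9, 15)
2·[HJP] = -8, 2·[JHZ] = 15
[HJP]:[JHZ] = -8:15 = -8/15

[HJP]:[JHZ] = -8/15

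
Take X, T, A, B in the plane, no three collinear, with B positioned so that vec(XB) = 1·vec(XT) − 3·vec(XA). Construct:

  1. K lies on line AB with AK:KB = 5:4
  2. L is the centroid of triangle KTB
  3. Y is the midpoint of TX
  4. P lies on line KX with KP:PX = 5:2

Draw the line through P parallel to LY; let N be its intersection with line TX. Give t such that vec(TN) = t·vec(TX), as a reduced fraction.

t = 13/14

Choose coordinates X = (0, 0), T = (1, 0), A = (0, 1), B = (1, -3).
1. K lies on line AB with AK:KB = 5:4 ⇒ K = (5/9, -11/9)
2. L is the centroid of triangle KTB ⇒ L = (23/27, -38/27)
3. Y is the midpoint of TX ⇒ Y = (1/2, 0)
4. P lies on line KX with KP:PX = 5:2 ⇒ P = (10/63, -22/63)
through P parallel to LY: direction (-19/54, 38/27); meets TX at N = (1/14, 0)
N = T + t·(X−T) with t = 13/14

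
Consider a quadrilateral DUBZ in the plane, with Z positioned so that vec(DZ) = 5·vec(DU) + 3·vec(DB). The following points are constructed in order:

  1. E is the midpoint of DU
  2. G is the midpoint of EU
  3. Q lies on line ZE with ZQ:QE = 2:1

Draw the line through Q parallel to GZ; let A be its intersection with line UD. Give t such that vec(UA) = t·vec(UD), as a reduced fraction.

t = 5/12

Work in coordinates with D = (0, 0), U = (1, 0), B = (0, 1), Z = (5, 3).
1. E is the midpoint of DU ⇒ E = (1/2, 0)
2. G is the midpoint of EU ⇒ G = (3/4, 0)
3. Q lies on line ZE with ZQ:QE = 2:1 ⇒ Q = (2, 1)
through Q parallel to GZ: direction (17/4, 3); meets UD at A = (7/12, 0)
A = U + t·(D−U) with t = 5/12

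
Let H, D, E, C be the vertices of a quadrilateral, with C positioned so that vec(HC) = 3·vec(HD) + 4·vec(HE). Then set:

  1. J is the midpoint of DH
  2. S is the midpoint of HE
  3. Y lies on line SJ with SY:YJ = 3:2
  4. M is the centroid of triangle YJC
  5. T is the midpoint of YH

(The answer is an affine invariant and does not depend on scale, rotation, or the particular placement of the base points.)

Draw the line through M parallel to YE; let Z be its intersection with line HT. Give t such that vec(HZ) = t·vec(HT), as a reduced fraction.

t = 86/9

Work in coordinates with H = (0, 0), D = (1, 0), E = (0, 1), C = (3, 4).
1. J is the midpoint of DH ⇒ J = (1/2, 0)
2. S is the midpoint of HE ⇒ S = (0, 1/2)
3. Y lies on line SJ with SY:YJ = 3:2 ⇒ Y = (3/10, 1/5)
4. M is the centroid of triangle YJC ⇒ M = (19/15, 7/5)
5. T is the midpoint of YH ⇒ T = (3/20, 1/10)
through M parallel to YE: direction (-3/10, 4/5); meets HT at Z = (43/30, 43/45)
Z = H + t·(T−H) with t = 86/9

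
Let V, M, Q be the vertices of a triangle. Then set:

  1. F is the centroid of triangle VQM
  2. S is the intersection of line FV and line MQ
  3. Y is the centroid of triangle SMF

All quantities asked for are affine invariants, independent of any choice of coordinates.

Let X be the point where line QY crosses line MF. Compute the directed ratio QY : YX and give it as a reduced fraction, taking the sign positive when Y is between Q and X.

QY:YX = 5

Choose coordinates V = (0, 0), M = (1, 0), Q = (0, 1).
1. F is the centroid of triangle VQM ⇒ F = (1/3, 1/3)
2. S is the intersection of line FV and line MQ ⇒ S = (1/2, 1/2)
3. Y is the centroid of triangle SMF ⇒ Y = (11/18, 5/18)
line QY meets MF at X = (11/15, 2/15)
Y = Q + t·(X−Q) with t = 5/6, so QY:YX = 5/6:1/6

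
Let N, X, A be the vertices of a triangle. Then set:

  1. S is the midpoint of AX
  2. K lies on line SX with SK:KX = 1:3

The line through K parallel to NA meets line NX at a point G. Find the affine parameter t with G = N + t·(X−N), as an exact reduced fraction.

t = 5/8

Work in coordinates with N = (0, 0), X = (1, 0), A = (0, 1).
1. S is the midpoint of AX ⇒ S = (1/2, 1/2)
2. K lies on line SX with SK:KX = 1:3 ⇒ K = (5/8, 3/8)
through K parallel to NA: direction (0, 1); meets NX at G = (5/8, 0)
G = N + t·(X−N) with t = 5/8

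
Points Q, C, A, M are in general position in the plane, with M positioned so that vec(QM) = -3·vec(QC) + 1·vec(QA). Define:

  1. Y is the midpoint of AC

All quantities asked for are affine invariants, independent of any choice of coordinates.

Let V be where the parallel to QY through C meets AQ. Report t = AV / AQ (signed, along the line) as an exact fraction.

t = 2

Work in coordinates with Q = (0, 0), C = (1, 0), A = (0, 1), M = (-3, 1).
1. Y is the midpoint of AC ⇒ Y = (1/2, 1/2)
through C parallel to QY: direction (1/2, 1/2); meets AQ at V = (0, -1)
V = A + t·(Q−A) with t = 2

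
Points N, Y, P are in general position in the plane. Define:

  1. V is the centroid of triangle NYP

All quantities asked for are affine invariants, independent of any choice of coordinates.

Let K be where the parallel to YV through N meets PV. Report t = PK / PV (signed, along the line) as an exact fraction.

t = 2

Work in coordinates with N = (0, 0), Y = (1, 0), P = (0, 1).
1. V is the centroid of triangle NYP ⇒ V = (1/3, 1/3)
through N parallel to YV: direction (-2/3, 1/3); meets PV at K = (2/3, -1/3)
K = P + t·(V−P) with t = 2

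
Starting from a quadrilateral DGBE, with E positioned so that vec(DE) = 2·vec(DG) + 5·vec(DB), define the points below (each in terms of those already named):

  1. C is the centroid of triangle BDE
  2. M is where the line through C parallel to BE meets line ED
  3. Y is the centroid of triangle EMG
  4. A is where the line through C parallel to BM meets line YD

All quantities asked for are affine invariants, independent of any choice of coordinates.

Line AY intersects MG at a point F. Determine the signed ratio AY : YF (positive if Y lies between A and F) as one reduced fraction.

Choose coordinates D = (0, 0), G = (1, 0), B = (0, 1), E = (2, 5).
1. C is the centroid of triangle BDE ⇒ C = (2/3, 2)
2. M is where the line through C parallel to BE meets line ED ⇒ M = (4/3, 10/3)
3. Y is the centroid of triangle EMG ⇒ Y = (13/9, 25/9)
4. A is where the line through C parallel to BM meets line YD ⇒ A = (130/27, 250/27)
line AY meets MG at F = (26/21, 50/21)
Y = A + t·(F−A) with t = 49/52, so AY:YF = 49/52:3/52

AY:YF = 49/3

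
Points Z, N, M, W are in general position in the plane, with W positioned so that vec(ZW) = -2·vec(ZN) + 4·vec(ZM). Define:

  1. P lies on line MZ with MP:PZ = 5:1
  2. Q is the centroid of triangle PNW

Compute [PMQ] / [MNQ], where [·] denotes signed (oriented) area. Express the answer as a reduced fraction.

Choose coordinates Z = (0, 0), N = (1, 0), M = (0, 1), W = (-2, 4).
1. P lies on line MZ with MP:PZ = 5:1 ⇒ P = (0, 1/6)
2. Q is the centroid of triangle PNW ⇒ Q = (-1/3, 25/18)
2·[PMQ] = 5/18, 2·[MNQ] = 1/18
[PMQ]:[MNQ] = 5/18:1/18 = 5

[PMQ]:[MNQ] = 5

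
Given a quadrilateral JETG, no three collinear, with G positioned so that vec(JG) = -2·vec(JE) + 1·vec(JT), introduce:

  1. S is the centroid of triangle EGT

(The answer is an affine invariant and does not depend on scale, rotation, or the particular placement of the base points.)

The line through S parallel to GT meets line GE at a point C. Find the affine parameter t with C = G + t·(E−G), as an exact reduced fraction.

Work in coordinates with J = (0, 0), E = (1, 0), T = (0, 1), G = (-2, 1).
1. S is the centroid of triangle EGT ⇒ S = (-1/3, 2/3)
through S parallel to GT: direction (2, 0); meets GE at C = (-1, 2/3)
C = G + t·(E−G) with t = 1/3

t = 1/3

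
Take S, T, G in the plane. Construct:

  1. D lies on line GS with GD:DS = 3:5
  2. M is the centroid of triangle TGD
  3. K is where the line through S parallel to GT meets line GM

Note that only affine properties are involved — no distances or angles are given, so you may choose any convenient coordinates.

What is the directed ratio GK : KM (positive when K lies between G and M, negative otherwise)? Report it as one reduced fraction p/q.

Assign S = (0, 0), T = (1, 0), G = (0, 1) — the answer is frame-independent, so this choice is without loss of generality.
1. D lies on line GS with GD:DS = 3:5 ⇒ D = (0, 5/8)
2. M is the centroid of triangle TGD ⇒ M = (1/3, 13/24)
3. K is where the line through S parallel to GT meets line GM ⇒ K = (8/3, -8/3)
K = G + t·(M−G) with t = 8, so GK:KM = t:(1−t) = 8:-7

GK:KM = -8/7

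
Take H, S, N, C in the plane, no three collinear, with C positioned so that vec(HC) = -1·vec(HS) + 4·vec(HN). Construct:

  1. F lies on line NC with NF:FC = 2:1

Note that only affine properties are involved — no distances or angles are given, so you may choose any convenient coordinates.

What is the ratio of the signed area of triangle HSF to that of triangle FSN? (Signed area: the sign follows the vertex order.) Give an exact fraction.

Work in coordinates with H = (0, 0), S = (1, 0), N = (0, 1), C = (-1, 4).
1. F lies on line NC with NF:FC = 2:1 ⇒ F = (-2/3, 3)
2·[HSF] = 3, 2·[FSN] = -4/3
[HSF]:[FSN] = 3:-4/3 = -9/4

[HSF]:[FSN] = -9/4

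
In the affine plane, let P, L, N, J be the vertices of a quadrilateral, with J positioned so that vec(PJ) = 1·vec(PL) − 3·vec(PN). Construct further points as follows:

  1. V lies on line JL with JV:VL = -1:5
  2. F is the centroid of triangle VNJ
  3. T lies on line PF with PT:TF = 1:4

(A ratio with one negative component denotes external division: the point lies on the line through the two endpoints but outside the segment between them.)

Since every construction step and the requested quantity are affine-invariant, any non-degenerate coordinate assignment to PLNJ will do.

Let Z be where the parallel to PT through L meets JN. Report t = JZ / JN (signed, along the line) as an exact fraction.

t = 8/3

Choose coordinates P = (0, 0), L = (1, 0), N = (0, 1), J = (1, -3).
1. V lies on line JL with JV:VL = -1:5 ⇒ V = (1, -15/4)
2. F is the centroid of triangle VNJ ⇒ F = (2/3, -23/12)
3. T lies on line PF with PT:TF = 1:4 ⇒ T = (2/15, -23/60)
through L parallel to PT: direction (2/15, -23/60); meets JN at Z = (-5/3, 23/3)
Z = J + t·(N−J) with t = 8/3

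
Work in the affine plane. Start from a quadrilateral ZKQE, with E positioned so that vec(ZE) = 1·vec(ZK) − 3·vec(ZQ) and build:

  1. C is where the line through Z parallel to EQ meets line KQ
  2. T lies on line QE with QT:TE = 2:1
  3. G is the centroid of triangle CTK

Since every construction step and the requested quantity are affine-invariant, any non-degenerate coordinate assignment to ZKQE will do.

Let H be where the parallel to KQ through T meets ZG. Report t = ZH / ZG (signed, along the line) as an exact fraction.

Assign Z = (0, 0), K = (1, 0), Q = (0, 1), E = (1, -3) — the answer is frame-independent, so this choice is without loss of generality.
1. C is where the line through Z parallel to EQ meets line KQ ⇒ C = (-1/3, 4/3)
2. T lies on line QE with QT:TE = 2:1 ⇒ T = (2/3, -5/3)
3. G is the centroid of triangle CTK ⇒ G = (4/9, -1/9)
through T parallel to KQ: direction (-1, 1); meets ZG at H = (-4/3, 1/3)
H = Z + t·(G−Z) with t = -3

t = -3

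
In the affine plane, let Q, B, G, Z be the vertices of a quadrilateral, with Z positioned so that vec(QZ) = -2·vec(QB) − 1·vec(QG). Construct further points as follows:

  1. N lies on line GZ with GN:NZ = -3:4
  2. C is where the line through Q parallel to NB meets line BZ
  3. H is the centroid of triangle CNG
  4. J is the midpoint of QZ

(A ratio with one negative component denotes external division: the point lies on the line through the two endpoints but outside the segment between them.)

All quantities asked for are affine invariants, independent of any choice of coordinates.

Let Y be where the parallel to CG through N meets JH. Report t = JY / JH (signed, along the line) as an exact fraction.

t = 247/103

Assign Q = (0, 0), B = (1, 0), G = (0, 1), Z = (-2, -1) — the answer is frame-independent, so this choice is without loss of generality.
1. N lies on line GZ with GN:NZ = -3:4 ⇒ N = (6, 7)
2. C is where the line through Q parallel to NB meets line BZ ⇒ C = (-5/16, -7/16)
3. H is the centroid of triangle CNG ⇒ H = (91/48, 121/48)
4. J is the midpoint of QZ ⇒ J = (-1, -1/2)
through N parallel to CG: direction (5/16, 23/16); meets JH at Y = (29389/4944, 33343/4944)
Y = J + t·(H−J) with t = 247/103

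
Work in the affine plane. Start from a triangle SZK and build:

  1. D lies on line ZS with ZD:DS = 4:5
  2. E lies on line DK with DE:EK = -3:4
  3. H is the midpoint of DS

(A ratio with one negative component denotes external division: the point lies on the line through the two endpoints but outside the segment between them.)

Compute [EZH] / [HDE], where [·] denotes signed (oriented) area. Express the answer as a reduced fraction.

Choose coordinates S = (0, 0), Z = (1, 0), K = (0, 1).
1. D lies on line ZS with ZD:DS = 4:5 ⇒ D = (5/9, 0)
2. E lies on line DK with DE:EK = -3:4 ⇒ E = (20/9, -3)
3. H is the midpoint of DS ⇒ H = (5/18, 0)
2·[EZH] = 13/6, 2·[HDE] = -5/6
[EZH]:[HDE] = 13/6:-5/6 = -13/5

[EZH]:[HDE] = -13/5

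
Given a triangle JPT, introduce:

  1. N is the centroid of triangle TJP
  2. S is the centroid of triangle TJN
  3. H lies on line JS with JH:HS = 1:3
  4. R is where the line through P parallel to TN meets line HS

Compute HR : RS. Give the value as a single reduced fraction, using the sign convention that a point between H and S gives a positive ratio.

HR:RS = -11/8

Set J = (0, 0), P = (1, 0), T = (0, 1); any affine frame gives the same invariant.
1. N is the centroid of triangle TJP ⇒ N = (1/3, 1/3)
2. S is the centroid of triangle TJN ⇒ S = (1/9, 4/9)
3. H lies on line JS with JH:HS = 1:3 ⇒ H = (1/36, 1/9)
4. R is where the line through P parallel to TN meets line HS ⇒ R = (1/3, 4/3)
R = H + t·(S−H) with t = 11/3, so HR:RS = t:(1−t) = 11/3:-8/3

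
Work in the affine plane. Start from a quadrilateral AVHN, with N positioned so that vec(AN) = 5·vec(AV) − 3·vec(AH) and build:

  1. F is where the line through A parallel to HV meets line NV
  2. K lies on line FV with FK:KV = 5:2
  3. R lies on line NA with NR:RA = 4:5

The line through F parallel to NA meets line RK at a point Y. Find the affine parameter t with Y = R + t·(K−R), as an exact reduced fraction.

t = 14/9

Assign A = (0, 0), V = (1, 0), H = (0, 1), N = (5, -3) — the answer is frame-independent, so this choice is without loss of generality.
1. F is where the line through A parallel to HV meets line NV ⇒ F = (-3, 3)
2. K lies on line FV with FK:KV = 5:2 ⇒ K = (-1/7, 6/7)
3. R lies on line NA with NR:RA = 4:5 ⇒ R = (25/9, -5/3)
through F parallel to NA: direction (-5, 3); meets RK at Y = (-143/81, 61/27)
Y = R + t·(K−R) with t = 14/9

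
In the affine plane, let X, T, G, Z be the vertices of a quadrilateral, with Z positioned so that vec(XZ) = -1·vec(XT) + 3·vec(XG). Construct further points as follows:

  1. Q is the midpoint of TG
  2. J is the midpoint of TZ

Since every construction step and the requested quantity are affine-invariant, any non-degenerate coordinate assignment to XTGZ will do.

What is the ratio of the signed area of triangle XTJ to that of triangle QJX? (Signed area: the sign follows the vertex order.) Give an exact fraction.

Assign X = (0, 0), T = (1, 0), G = (0, 1), Z = (-1, 3) — the answer is frame-independent, so this choice is without loss of generality.
1. Q is the midpoint of TG ⇒ Q = (1/2, 1/2)
2. J is the midpoint of TZ ⇒ J = (0, 3/2)
2·[XTJ] = 3/2, 2·[QJX] = 3/4
[XTJ]:[QJX] = 3/2:3/4 = 2

[XTJ]:[QJX] = 2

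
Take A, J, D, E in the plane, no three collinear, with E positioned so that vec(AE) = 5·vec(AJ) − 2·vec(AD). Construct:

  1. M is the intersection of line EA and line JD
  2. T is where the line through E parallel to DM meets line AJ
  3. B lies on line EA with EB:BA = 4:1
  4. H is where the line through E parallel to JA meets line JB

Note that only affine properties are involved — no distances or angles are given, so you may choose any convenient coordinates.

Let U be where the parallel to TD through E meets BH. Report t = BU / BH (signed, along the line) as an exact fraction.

t = 1/6

Assign A = (0, 0), J = (1, 0), D = (0, 1), E = (5, -2) — the answer is frame-independent, so this choice is without loss of generality.
1. M is the intersection of line EA and line JD ⇒ M = (5/3, -2/3)
2. T is where the line through E parallel to DM meets line AJ ⇒ T = (3, 0)
3. B lies on line EA with EB:BA = 4:1 ⇒ B = (1, -2/5)
4. H is where the line through E parallel to JA meets line JB ⇒ H = (1, -2)
through E parallel to TD: direction (-3, 1); meets BH at U = (1, -2/3)
U = B + t·(H−B) with t = 1/6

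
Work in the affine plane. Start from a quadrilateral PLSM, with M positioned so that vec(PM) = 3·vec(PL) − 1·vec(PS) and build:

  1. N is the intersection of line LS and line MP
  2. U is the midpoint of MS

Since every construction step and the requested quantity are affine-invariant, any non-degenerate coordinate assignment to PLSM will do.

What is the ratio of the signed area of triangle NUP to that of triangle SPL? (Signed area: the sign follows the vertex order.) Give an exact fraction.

[NUP]:[SPL] = 3/4

Assign P = (0, 0), L = (1, 0), S = (0, 1), M = (3, -1) — the answer is frame-independent, so this choice is without loss of generality.
1. N is the intersection of line LS and line MP ⇒ N = (3/2, -1/2)
2. U is the midpoint of MS ⇒ U = (3/2, 0)
2·[NUP] = 3/4, 2·[SPL] = 1
[NUP]:[SPL] = 3/4:1 = 3/4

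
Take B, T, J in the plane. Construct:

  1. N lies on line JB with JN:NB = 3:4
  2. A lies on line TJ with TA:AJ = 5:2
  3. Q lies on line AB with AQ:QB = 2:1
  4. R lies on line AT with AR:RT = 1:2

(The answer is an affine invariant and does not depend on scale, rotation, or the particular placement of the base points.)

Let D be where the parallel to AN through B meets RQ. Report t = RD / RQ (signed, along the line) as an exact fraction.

Set B = (0, 0), T = (1, 0), J = (0, 1); any affine frame gives the same invariant.
1. N lies on line JB with JN:NB = 3:4 ⇒ N = (0, 4/7)
2. A lies on line TJ with TA:AJ = 5:2 ⇒ A = (2/7, 5/7)
3. Q lies on line AB with AQ:QB = 2:1 ⇒ Q = (2/21, 5/21)
4. R lies on line AT with AR:RT = 1:2 ⇒ R = (11/21, 10/21)
through B parallel to AN: direction (-2/7, -1/7); meets RQ at D = (-10/3, -5/3)
D = R + t·(Q−R) with t = 9

t = 9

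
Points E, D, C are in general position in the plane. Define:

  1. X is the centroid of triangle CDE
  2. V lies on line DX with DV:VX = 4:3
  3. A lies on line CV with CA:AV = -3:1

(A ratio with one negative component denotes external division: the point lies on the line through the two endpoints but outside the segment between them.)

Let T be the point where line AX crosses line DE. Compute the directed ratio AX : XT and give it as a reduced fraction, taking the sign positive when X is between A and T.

AX:XT = -23/14

Work in coordinates with E = (0, 0), D = (1, 0), C = (0, 1).
1. X is the centroid of triangle CDE ⇒ X = (1/3, 1/3)
2. V lies on line DX with DV:VX = 4:3 ⇒ V = (13/21, 4/21)
3. A lies on line CV with CA:AV = -3:1 ⇒ A = (13/14, -3/14)
line AX meets DE at T = (16/23, 0)
X = A + t·(T−A) with t = 23/9, so AX:XT = 23/9:-14/9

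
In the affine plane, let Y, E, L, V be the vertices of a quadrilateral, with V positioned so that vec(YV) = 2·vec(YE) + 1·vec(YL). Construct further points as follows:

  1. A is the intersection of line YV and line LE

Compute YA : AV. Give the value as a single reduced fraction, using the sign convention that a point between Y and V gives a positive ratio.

Choose coordinates Y = (0, 0), E = (1, 0), L = (0, 1), V = (2, 1).
1. A is the intersection of line YV and line LE ⇒ A = (2/3, 1/3)
A = Y + t·(V−Y) with t = 1/3, so YA:AV = t:(1−t) = 1/3:2/3

YA:AV = 1/2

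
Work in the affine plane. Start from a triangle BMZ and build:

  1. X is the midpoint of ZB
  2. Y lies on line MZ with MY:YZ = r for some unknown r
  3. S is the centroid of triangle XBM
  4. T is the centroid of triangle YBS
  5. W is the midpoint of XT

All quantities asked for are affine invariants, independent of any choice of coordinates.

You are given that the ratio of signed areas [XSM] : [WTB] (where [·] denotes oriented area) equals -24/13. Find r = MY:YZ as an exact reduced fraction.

Assign B = (0, 0), M = (1, 0), Z = (0, 1) — the answer is frame-independent, so this choice is without loss of generality.
1. X is the midpoint of ZB ⇒ X = (0, 1/2)
2. With MY:YZ = r, write λ = r/(r+1) so Y = M + λ·(Z−M); Y is affine-linear in λ
3. S is the centroid of triangle XBM ⇒ S = (1/3, 1/6)
4. T is the centroid of triangle YBS ⇒ T is an affine combination of earlier points and hence also affine-linear in λ
5. W is the midpoint of XT ⇒ W is an affine combination of earlier points and hence also affine-linear in λ
Every point depending on Y is an affine combination of Y and λ-independent points, so each such coordinate is linear in λ; the λ² term in each signed area is a multiple of (Z−M)×(Z−M) = 0, so 2·[XSM] and 2·[WTB] are each linear in λ. Evaluating at λ=0 and λ=1:
  2·[XSM] = 1/6,   2·[WTB] = 1/12·λ − 1/9
So [XSM]:[WTB] = (1/6) / (1/12·λ − 1/9). Setting this equal to -24/13:
  1/6 = -24/13·(1/12·λ − 1/9)  ⇒  λ = 1/4
Then r = λ/(1−λ) = (1/4)/(3/4) = 1/3. Check: with r = 1/3, Y = (3/4, 1/4) and [XSM]:[WTB] = -24/13 as required.

r = 1/3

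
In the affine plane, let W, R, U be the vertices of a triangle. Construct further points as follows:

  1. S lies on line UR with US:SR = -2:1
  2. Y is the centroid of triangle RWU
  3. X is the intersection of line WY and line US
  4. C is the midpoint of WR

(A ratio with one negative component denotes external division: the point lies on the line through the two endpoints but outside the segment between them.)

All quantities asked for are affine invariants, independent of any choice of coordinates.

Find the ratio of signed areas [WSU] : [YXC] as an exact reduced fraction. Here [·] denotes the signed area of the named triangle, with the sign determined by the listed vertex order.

Assign W = (0, 0), R = (1, 0), U = (0, 1) — the answer is frame-independent, so this choice is without loss of generality.
1. S lies on line UR with US:SR = -2:1 ⇒ S = (2, -1)
2. Y is the centroid of triangle RWU ⇒ Y = (1/3, 1/3)
3. X is the intersection of line WY and line US ⇒ X = (1/2, 1/2)
4. C is the midpoint of WR ⇒ C = (1/2, 0)
2·[WSU] = 2, 2·[YXC] = -1/12
[WSU]:[YXC] = 2:-1/12 = -24

[WSU]:[YXC] = -24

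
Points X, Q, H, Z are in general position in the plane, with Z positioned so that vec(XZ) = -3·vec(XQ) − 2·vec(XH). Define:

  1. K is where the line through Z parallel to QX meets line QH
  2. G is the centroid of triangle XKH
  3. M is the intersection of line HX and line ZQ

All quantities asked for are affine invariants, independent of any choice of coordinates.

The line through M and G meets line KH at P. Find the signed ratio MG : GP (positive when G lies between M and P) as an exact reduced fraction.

MG:GP = 7/2

Assign X = (0, 0), Q = (1, 0), H = (0, 1), Z = (-3, -2) — the answer is frame-independent, so this choice is without loss of generality.
1. K is where the line through Z parallel to QX meets line QH ⇒ K = (3, -2)
2. G is the centroid of triangle XKH ⇒ G = (1, -1/3)
3. M is the intersection of line HX and line ZQ ⇒ M = (0, -1/2)
line MG meets KH at P = (9/7, -2/7)
G = M + t·(P−M) with t = 7/9, so MG:GP = 7/9:2/9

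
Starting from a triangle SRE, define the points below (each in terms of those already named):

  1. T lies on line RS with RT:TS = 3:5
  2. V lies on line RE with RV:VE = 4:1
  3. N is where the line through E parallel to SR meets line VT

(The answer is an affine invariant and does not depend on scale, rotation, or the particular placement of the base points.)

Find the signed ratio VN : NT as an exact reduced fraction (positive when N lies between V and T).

Assign S = (0, 0), R = (1, 0), E = (0, 1) — the answer is frame-independent, so this choice is without loss of generality.
1. T lies on line RS with RT:TS = 3:5 ⇒ T = (5/8, 0)
2. V lies on line RE with RV:VE = 4:1 ⇒ V = (1/5, 4/5)
3. N is where the line through E parallel to SR meets line VT ⇒ N = (3/32, 1)
N = V + t·(T−V) with t = -1/4, so VN:NT = t:(1−t) = -1/4:5/4

VN:NT = -1/5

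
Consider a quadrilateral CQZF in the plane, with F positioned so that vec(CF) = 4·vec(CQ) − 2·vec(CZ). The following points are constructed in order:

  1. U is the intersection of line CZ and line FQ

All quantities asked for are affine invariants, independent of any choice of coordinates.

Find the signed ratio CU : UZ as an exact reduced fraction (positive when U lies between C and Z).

Choose coordinates C = (0, 0), Q = (1, 0), Z = (0, 1), F = (4, -2).
1. U is the intersection of line CZ and line FQ ⇒ U = (0, 2/3)
U = C + t·(Z−C) with t = 2/3, so CU:UZ = t:(1−t) = 2/3:1/3

CU:UZ = 2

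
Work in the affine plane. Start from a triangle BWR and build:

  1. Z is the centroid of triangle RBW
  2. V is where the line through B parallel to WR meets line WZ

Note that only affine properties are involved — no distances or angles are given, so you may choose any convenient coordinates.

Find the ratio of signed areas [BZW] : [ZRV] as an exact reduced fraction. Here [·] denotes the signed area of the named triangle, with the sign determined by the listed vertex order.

Set B = (0, 0), W = (1, 0), R = (0, 1); any affine frame gives the same invariant.
1. Z is the centroid of triangle RBW ⇒ Z = (1/3, 1/3)
2. V is where the line through B parallel to WR meets line WZ ⇒ V = (-1, 1)
2·[BZW] = -1/3, 2·[ZRV] = 2/3
[BZW]:[ZRV] = -1/3:2/3 = -1/2

[BZW]:[ZRV] = -1/2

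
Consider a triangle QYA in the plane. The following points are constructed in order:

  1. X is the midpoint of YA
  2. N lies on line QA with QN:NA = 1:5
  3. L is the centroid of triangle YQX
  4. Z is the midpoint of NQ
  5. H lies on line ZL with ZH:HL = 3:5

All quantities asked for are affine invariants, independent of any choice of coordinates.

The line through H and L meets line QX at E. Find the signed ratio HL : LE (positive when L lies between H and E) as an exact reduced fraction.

Assign Q = (0, 0), Y = (1, 0), A = (0, 1) — the answer is frame-independent, so this choice is without loss of generality.
1. X is the midpoint of YA ⇒ X = (1/2, 1/2)
2. N lies on line QA with QN:NA = 1:5 ⇒ N = (0, 1/6)
3. L is the centroid of triangle YQX ⇒ L = (1/2, 1/6)
4. Z is the midpoint of NQ ⇒ Z = (0, 1/12)
5. H lies on line ZL with ZH:HL = 3:5 ⇒ H = (3/16, 11/96)
line HL meets QX at E = (1/10, 1/10)
L = H + t·(E−H) with t = -25/7, so HL:LE = -25/7:32/7

HL:LE = -25/32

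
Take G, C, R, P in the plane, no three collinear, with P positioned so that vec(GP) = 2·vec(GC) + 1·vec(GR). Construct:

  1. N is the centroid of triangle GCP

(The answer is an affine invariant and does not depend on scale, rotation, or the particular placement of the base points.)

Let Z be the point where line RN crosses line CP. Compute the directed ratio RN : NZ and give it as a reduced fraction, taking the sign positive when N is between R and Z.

RN:NZ = 5

Set G = (0, 0), C = (1, 0), R = (0, 1), P = (2, 1); any affine frame gives the same invariant.
1. N is the centroid of triangle GCP ⇒ N = (1, 1/3)
line RN meets CP at Z = (6/5, 1/5)
N = R + t·(Z−R) with t = 5/6, so RN:NZ = 5/6:1/6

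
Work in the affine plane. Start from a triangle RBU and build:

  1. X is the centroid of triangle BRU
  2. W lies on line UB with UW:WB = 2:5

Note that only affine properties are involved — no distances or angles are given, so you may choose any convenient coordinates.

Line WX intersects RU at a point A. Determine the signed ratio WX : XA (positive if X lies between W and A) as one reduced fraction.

Assign R = (0, 0), B = (1, 0), U = (0, 1) — the answer is frame-independent, so this choice is without loss of generality.
1. X is the centroid of triangle BRU ⇒ X = (1/3, 1/3)
2. W lies on line UB with UW:WB = 2:5 ⇒ W = (2/7, 5/7)
line WX meets RU at A = (0, 3)
X = W + t·(A−W) with t = -1/6, so WX:XA = -1/6:7/6

WX:XA = -1/7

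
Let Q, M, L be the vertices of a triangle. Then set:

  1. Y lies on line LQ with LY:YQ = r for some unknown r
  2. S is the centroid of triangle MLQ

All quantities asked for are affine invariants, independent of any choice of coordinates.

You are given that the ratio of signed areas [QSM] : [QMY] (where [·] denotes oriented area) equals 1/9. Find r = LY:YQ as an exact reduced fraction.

r = -4/3

Assign Q = (0, 0), M = (1, 0), L = (0, 1) — the answer is frame-independent, so this choice is without loss of generality.
1. With LY:YQ = r, write λ = r/(r+1) so Y = L + λ·(Q−L); Y is affine-linear in λ
2. S is the centroid of triangle MLQ ⇒ S = (1/3, 1/3)
Every point depending on Y is an affine combination of Y and λ-independent points, so each such coordinate is linear in λ; the λ² term in each signed area is a multiple of (Q−L)×(Q−L) = 0, so 2·[QSM] and 2·[QMY] are each linear in λ. Evaluating at λ=0 and λ=1:
  2·[QSM] = -1/3,   2·[QMY] = −λ + 1
So [QSM]:[QMY] = (-1/3) / (−λ + 1). Setting this equal to 1/9:
  -1/3 = 1/9·(−λ + 1)  ⇒  λ = 4
Then r = λ/(1−λ) = (4)/(-3) = -4/3. Check: with r = -4/3, Y = (0, -3) and [QSM]:[QMY] = 1/9 as required.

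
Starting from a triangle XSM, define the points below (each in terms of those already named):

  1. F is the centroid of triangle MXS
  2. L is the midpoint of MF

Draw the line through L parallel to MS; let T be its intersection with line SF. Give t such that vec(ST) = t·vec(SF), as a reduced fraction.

Work in coordinates with X = (0, 0), S = (1, 0), M = (0, 1).
1. F is the centroid of triangle MXS ⇒ F = (1/3, 1/3)
2. L is the midpoint of MF ⇒ L = (1/6, 2/3)
through L parallel to MS: direction (1, -1); meets SF at T = (2/3, 1/6)
T = S + t·(F−S) with t = 1/2

t = 1/2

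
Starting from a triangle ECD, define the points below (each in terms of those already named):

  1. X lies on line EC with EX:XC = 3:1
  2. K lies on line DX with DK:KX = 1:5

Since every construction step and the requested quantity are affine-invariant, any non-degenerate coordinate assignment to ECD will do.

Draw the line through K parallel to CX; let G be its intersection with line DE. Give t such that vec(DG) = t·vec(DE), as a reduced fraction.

t = 1/6

Work in coordinates with E = (0, 0), C = (1, 0), D = (0, 1).
1. X lies on line EC with EX:XC = 3:1 ⇒ X = (3/4, 0)
2. K lies on line DX with DK:KX = 1:5 ⇒ K = (1/8, 5/6)
through K parallel to CX: direction (-1/4, 0); meets DE at G = (0, 5/6)
G = D + t·(E−D) with t = 1/6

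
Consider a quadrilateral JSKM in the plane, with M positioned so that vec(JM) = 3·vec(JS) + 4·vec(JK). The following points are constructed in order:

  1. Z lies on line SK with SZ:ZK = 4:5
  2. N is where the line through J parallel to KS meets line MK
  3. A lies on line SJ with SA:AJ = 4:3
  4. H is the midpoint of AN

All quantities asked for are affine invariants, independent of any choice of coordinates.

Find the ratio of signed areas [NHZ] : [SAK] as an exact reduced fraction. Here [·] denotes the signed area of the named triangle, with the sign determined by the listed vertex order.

Choose coordinates J = (0, 0), S = (1, 0), K = (0, 1), M = (3, 4).
1. Z lies on line SK with SZ:ZK = 4:5 ⇒ Z = (5/9, 4/9)
2. N is where the line through J parallel to KS meets line MK ⇒ N = (-1/2, 1/2)
3. A lies on line SJ with SA:AJ = 4:3 ⇒ A = (3/7, 0)
4. H is the midpoint of AN ⇒ H = (-1/28, 1/4)
2·[NHZ] = 5/21, 2·[SAK] = -4/7
[NHZ]:[SAK] = 5/21:-4/7 = -5/12

[NHZ]:[SAK] = -5/12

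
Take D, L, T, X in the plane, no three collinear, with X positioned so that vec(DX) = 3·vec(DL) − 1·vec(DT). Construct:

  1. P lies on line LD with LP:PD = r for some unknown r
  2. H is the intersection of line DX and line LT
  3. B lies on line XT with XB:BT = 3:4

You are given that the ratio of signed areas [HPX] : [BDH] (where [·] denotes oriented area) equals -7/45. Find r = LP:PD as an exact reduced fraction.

r = 4

Work in coordinates with D = (0, 0), L = (1, 0), T = (0, 1), X = (3, -1).
1. With LP:PD = r, write λ = r/(r+1) so P = L + λ·(D−L); P is affine-linear in λ
2. H is the intersection of line DX and line LT ⇒ H = (3/2, -1/2)
3. B lies on line XT with XB:BT = 3:4 ⇒ B = (12/7, -1/7)
Every point depending on P is an affine combination of P and λ-independent points, so each such coordinate is linear in λ; the λ² term in each signed area is a multiple of (D−L)×(D−L) = 0, so 2·[HPX] and 2·[BDH] are each linear in λ. Evaluating at λ=0 and λ=1:
  2·[HPX] = 1/2·λ − 1/2,   2·[BDH] = 9/14
So [HPX]:[BDH] = (1/2·λ − 1/2) / (9/14). Setting this equal to -7/45:
  1/2·λ − 1/2 = -7/45·(9/14)  ⇒  λ = 4/5
Then r = λ/(1−λ) = (4/5)/(1/5) = 4. Check: with r = 4, P = (1/5, 0) and [HPX]:[BDH] = -7/45 as required.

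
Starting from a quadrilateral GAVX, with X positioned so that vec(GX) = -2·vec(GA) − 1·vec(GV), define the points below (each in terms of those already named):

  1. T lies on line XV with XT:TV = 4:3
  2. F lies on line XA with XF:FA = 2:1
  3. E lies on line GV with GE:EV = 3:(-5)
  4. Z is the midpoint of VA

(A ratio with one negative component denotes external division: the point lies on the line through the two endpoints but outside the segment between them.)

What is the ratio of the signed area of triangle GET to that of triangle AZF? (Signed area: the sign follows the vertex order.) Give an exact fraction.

[GET]:[AZF] = -27/14

Assign G = (0, 0), A = (1, 0), V = (0, 1), X = (-2, -1) — the answer is frame-independent, so this choice is without loss of generality.
1. T lies on line XV with XT:TV = 4:3 ⇒ T = (-6/7, 1/7)
2. F lies on line XA with XF:FA = 2:1 ⇒ F = (0, -1/3)
3. E lies on line GV with GE:EV = 3:(-5) ⇒ E = (0, -3/2)
4. Z is the midpoint of VA ⇒ Z = (1/2, 1/2)
2·[GET] = -9/7, 2·[AZF] = 2/3
[GET]:[AZF] = -9/7:2/3 = -27/14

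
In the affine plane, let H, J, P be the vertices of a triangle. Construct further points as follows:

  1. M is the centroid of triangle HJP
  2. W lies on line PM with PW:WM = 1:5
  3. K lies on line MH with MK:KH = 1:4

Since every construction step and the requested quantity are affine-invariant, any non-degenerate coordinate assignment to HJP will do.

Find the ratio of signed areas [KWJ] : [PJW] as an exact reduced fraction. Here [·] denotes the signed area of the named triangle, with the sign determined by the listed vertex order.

Set H = (0, 0), J = (1, 0), P = (0, 1); any affine frame gives the same invariant.
1. M is the centroid of triangle HJP ⇒ M = (1/3, 1/3)
2. W lies on line PM with PW:WM = 1:5 ⇒ W = (1/18, 8/9)
3. K lies on line MH with MK:KH = 1:4 ⇒ K = (4/15, 4/15)
2·[KWJ] = -2/5, 2·[PJW] = -1/18
[KWJ]:[PJW] = -2/5:-1/18 = 36/5

[KWJ]:[PJW] = 36/5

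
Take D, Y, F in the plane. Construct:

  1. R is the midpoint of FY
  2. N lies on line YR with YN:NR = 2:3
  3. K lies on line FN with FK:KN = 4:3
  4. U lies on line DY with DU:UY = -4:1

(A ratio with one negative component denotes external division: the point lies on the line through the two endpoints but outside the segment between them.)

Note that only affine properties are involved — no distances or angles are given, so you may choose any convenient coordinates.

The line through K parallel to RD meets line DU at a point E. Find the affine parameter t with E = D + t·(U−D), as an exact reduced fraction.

t = -9/140

Choose coordinates D = (0, 0), Y = (1, 0), F = (0, 1).
1. R is the midpoint of FY ⇒ R = (1/2, 1/2)
2. N lies on line YR with YN:NR = 2:3 ⇒ N = (4/5, 1/5)
3. K lies on line FN with FK:KN = 4:3 ⇒ K = (16/35, 19/35)
4. U lies on line DY with DU:UY = -4:1 ⇒ U = (4/3, 0)
through K parallel to RD: direction (-1/2, -1/2); meets DU at E = (-3/35, 0)
E = D + t·(U−D) with t = -9/140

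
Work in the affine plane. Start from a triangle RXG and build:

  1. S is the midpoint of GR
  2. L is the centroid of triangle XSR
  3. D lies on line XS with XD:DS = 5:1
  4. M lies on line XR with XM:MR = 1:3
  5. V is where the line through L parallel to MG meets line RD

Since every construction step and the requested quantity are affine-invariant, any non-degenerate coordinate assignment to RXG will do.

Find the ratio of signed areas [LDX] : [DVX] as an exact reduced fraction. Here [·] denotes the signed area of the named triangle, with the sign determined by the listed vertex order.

[LDX]:[DVX] = -23/3

Work in coordinates with R = (0, 0), X = (1, 0), G = (0, 1).
1. S is the midpoint of GR ⇒ S = (0, 1/2)
2. L is the centroid of triangle XSR ⇒ L = (1/3, 1/6)
3. D lies on line XS with XD:DS = 5:1 ⇒ D = (1/6, 5/12)
4. M lies on line XR with XM:MR = 1:3 ⇒ M = (3/4, 0)
5. V is where the line through L parallel to MG meets line RD ⇒ V = (11/69, 55/138)
2·[LDX] = -5/36, 2·[DVX] = 5/276
[LDX]:[DVX] = -5/36:5/276 = -23/3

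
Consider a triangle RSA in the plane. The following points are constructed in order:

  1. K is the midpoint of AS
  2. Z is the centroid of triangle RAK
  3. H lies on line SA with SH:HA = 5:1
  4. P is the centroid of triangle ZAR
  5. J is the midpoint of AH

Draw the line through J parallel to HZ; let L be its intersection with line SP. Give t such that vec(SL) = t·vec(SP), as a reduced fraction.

Work in coordinates with R = (0, 0), S = (1, 0), A = (0, 1).
1. K is the midpoint of AS ⇒ K = (1/2, 1/2)
2. Z is the centroid of triangle RAK ⇒ Z = (1/6, 1/2)
3. H lies on line SA with SH:HA = 5:1 ⇒ H = (1/6, 5/6)
4. P is the centroid of triangle ZAR ⇒ P = (1/18, 1/2)
5. J is the midpoint of AH ⇒ J = (1/12, 11/12)
through J parallel to HZ: direction (0, -1/3); meets SP at L = (1/12, 33/68)
L = S + t·(P−S) with t = 33/34

t = 33/34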